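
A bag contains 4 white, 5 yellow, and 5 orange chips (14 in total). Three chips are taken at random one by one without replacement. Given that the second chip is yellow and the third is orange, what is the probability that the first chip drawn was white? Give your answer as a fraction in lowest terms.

1/3

P(first=white and the second chip is yellow and the third is orange) = (4/14)·(5/13)·(5/12) = 25/546.
P(E) = Σ over first color = 25/546 + 25/546 + 25/546 = 25/182.
By Bayes, P(first=white | E) = 25/546 / 25/182 = 1/3 ≈ 0.3333.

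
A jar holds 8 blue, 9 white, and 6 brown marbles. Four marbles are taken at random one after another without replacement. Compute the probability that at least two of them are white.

Sum the hypergeometric tail for j = 2,…,4 white marbles.
Favorable = C(9,2)·C(14,2) + C(9,3)·C(14,1) + C(9,4)·C(14,0) = 4578; total = C(23,4) = 8855.
P = 4578/8855 = 654/1265 ≈ 0.5170.

654/1265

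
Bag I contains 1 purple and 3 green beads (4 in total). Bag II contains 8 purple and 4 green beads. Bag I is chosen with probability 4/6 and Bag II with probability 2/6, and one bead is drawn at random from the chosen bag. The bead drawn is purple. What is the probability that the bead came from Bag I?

3/7

P(purple | Bag I) = 1/4; P(purple | Bag II) = 2/3.
P(purple) = 2/3·1/4 + 1/3·2/3 = 7/18.
By Bayes' rule, P(Bag I | purple) = 1/6 / 7/18 = 3/7 ≈ 0.4286.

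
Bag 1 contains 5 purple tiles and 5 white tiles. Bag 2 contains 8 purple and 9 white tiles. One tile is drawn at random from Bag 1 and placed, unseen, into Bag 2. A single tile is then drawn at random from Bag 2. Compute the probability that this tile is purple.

17/36

Condition on how many of the transferred tiles are purple (from Bag 1: 5 purple of 10; then Bag 2 has 18 total).
  0 purple: C(5,0)C(5,1)/C(10,1) = 1/2; then P = 8/18
  1 purple: C(5,1)C(5,0)/C(10,1) = 1/2; then P = 9/18
P(purple from Bag 2) = 17/36 ≈ 0.4722.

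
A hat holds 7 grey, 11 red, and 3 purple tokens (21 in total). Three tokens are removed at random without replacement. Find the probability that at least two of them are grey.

Sum the hypergeometric tail for j = 2,…,3 grey tokens.
Favorable = C(7,2)·C(14,1) + C(7,3)·C(14,0) = 329; total = C(21,3) = 1330.
P = 329/1330 = 47/190 ≈ 0.2474.

47/190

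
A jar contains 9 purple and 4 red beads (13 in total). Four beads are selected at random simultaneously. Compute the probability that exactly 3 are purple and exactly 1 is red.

Unordered draws without replacement: count favorable combinations over C(13,4).
Favorable = C(9,3) · C(4,1) = 336; total = C(13,4) = 715.
P = 336/715 = 336/715 ≈ 0.4699.

336/715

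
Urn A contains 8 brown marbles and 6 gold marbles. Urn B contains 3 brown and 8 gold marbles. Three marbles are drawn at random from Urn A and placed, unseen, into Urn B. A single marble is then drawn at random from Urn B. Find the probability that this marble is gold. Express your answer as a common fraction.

Condition on how many of the transferred marbles are gold (from Urn A: 6 gold of 14; then Urn B has 14 total).
  0 gold: C(6,0)C(8,3)/C(14,3) = 2/13; then P = 8/14
  1 gold: C(6,1)C(8,2)/C(14,3) = 6/13; then P = 9/14
  2 gold: C(6,2)C(8,1)/C(14,3) = 30/91; then P = 10/14
  3 gold: C(6,3)C(8,0)/C(14,3) = 5/91; then P = 11/14
P(gold from Urn B) = 65/98 ≈ 0.6633.

65/98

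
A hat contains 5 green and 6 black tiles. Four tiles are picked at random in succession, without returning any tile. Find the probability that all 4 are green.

Unordered draws without replacement: count favorable combinations over C(11,4).
Favorable = C(5,4) · C(6,0) = 5; total = C(11,4) = 330.
P = 5/330 = 1/66 ≈ 0.0152.

1/66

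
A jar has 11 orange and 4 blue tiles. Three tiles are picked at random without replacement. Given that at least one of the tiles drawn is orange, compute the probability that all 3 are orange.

P(all 3 orange) = C(11,3)/C(15,3) = 33/91; P(at least one orange) = 1 − C(4,3)/C(15,3) = 451/455.
Since 'all 3 orange' ⊆ 'at least one orange', P(all 3 | at least one) = 33/91 / 451/455 = 15/41 ≈ 0.3659.

15/41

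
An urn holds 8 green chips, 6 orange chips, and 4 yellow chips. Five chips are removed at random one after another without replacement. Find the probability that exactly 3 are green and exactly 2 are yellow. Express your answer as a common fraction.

2/51

Unordered draws without replacement: count favorable combinations over C(18,5).
Favorable = C(8,3) · C(6,0) · C(4,2) = 336; total = C(18,5) = 8568.
P = 336/8568 = 2/51 ≈ 0.0392.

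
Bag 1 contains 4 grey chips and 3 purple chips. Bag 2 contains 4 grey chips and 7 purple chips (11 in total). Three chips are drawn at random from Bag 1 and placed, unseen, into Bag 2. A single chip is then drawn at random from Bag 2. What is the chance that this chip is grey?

20/49

Condition on how many of the transferred chips are grey (from Bag 1: 4 grey of 7; then Bag 2 has 14 total).
  0 grey: C(4,0)C(3,3)/C(7,3) = 1/35; then P = 4/14
  1 grey: C(4,1)C(3,2)/C(7,3) = 12/35; then P = 5/14
  2 grey: C(4,2)C(3,1)/C(7,3) = 18/35; then P = 6/14
  3 grey: C(4,3)C(3,0)/C(7,3) = 4/35; then P = 7/14
P(grey from Bag 2) = 20/49 ≈ 0.4082.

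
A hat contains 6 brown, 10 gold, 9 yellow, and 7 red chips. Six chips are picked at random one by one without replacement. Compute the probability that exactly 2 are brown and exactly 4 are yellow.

Unordered draws without replacement: count favorable combinations over C(32,6).
Favorable = C(6,2) · C(10,0) · C(9,4) · C(7,0) = 1890; total = C(32,6) = 906192.
P = 1890/906192 = 15/7192 ≈ 0.0021.

15/7192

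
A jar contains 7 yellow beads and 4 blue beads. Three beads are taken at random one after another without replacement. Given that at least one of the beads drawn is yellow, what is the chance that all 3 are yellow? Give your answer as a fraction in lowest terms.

5/23

P(all 3 yellow) = C(7,3)/C(11,3) = 7/33; P(at least one yellow) = 1 − C(4,3)/C(11,3) = 161/165.
Since 'all 3 yellow' ⊆ 'at least one yellow', P(all 3 | at least one) = 7/33 / 161/165 = 5/23 ≈ 0.2174.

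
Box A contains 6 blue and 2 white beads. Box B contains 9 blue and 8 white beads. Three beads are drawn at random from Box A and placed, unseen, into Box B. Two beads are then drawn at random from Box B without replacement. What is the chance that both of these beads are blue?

81/266

Condition on how many of the transferred beads are blue (from Box A: 6 blue of 8; then Box B has 20 total).
  1 blue: C(6,1)C(2,2)/C(8,3) = 3/28; then P = C(10,2)/C(20,2) = 9/38
  2 blue: C(6,2)C(2,1)/C(8,3) = 15/28; then P = C(11,2)/C(20,2) = 11/38
  3 blue: C(6,3)C(2,0)/C(8,3) = 5/14; then P = C(12,2)/C(20,2) = 33/95
P(both blue) = 81/266 ≈ 0.3045.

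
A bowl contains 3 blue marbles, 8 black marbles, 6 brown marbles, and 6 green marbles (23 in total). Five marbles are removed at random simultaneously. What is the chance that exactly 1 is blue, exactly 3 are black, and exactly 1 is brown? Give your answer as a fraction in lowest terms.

144/4807

Unordered draws without replacement: count favorable combinations over C(23,5).
Favorable = C(3,1) · C(8,3) · C(6,1) · C(6,0) = 1008; total = C(23,5) = 33649.
P = 1008/33649 = 144/4807 ≈ 0.0300.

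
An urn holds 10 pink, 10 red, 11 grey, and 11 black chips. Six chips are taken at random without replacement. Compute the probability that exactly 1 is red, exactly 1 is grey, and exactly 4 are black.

Unordered draws without replacement: count favorable combinations over C(42,6).
Favorable = C(10,0) · C(10,1) · C(11,1) · C(11,4) = 36300; total = C(42,6) = 5245786.
P = 36300/5245786 = 18150/2622893 ≈ 0.0069.

18150/2622893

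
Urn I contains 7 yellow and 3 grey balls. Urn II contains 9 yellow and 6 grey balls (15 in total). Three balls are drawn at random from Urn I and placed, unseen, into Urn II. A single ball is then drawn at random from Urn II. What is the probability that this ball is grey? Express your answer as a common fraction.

23/60

Condition on how many of the transferred balls are grey (from Urn I: 3 grey of 10; then Urn II has 18 total).
  0 grey: C(3,0)C(7,3)/C(10,3) = 7/24; then P = 6/18
  1 grey: C(3,1)C(7,2)/C(10,3) = 21/40; then P = 7/18
  2 grey: C(3,2)C(7,1)/C(10,3) = 7/40; then P = 8/18
  3 grey: C(3,3)C(7,0)/C(10,3) = 1/120; then P = 9/18
P(grey from Urn II) = 23/60 ≈ 0.3833.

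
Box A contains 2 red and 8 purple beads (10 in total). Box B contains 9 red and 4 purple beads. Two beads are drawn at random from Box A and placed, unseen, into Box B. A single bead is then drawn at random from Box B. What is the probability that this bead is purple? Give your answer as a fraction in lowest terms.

28/75

Condition on how many of the transferred beads are purple (from Box A: 8 purple of 10; then Box B has 15 total).
  0 purple: C(8,0)C(2,2)/C(10,2) = 1/45; then P = 4/15
  1 purple: C(8,1)C(2,1)/C(10,2) = 16/45; then P = 5/15
  2 purple: C(8,2)C(2,0)/C(10,2) = 28/45; then P = 6/15
P(purple from Box B) = 28/75 ≈ 0.3733.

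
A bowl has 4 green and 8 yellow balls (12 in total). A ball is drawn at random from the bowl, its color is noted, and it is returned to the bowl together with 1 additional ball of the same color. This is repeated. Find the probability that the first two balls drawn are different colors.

Either yellow then green, or green then yellow; after the first draw the total is 13.
P = (8/12)·(4/13) + (4/12)·(8/13) = 16/39 ≈ 0.4103.

16/39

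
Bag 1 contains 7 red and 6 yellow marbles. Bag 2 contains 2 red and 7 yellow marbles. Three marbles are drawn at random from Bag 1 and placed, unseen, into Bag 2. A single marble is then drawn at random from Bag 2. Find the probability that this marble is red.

47/156

Condition on how many of the transferred marbles are red (from Bag 1: 7 red of 13; then Bag 2 has 12 total).
  0 red: C(7,0)C(6,3)/C(13,3) = 10/143; then P = 2/12
  1 red: C(7,1)C(6,2)/C(13,3) = 105/286; then P = 3/12
  2 red: C(7,2)C(6,1)/C(13,3) = 63/143; then P = 4/12
  3 red: C(7,3)C(6,0)/C(13,3) = 35/286; then P = 5/12
P(red from Bag 2) = 47/156 ≈ 0.3013.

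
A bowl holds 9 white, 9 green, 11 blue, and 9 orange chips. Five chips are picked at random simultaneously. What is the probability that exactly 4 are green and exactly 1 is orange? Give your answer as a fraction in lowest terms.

Unordered draws without replacement: count favorable combinations over C(38,5).
Favorable = C(9,0) · C(9,4) · C(11,0) · C(9,1) = 1134; total = C(38,5) = 501942.
P = 1134/501942 = 27/11951 ≈ 0.0023.

27/11951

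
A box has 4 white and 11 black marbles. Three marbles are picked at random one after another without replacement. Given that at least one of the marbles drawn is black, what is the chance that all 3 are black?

P(all 3 black) = C(11,3)/C(15,3) = 33/91; P(at least one black) = 1 − C(4,3)/C(15,3) = 451/455.
Since 'all 3 black' ⊆ 'at least one black', P(all 3 | at least one) = 33/91 / 451/455 = 15/41 ≈ 0.3659.

15/41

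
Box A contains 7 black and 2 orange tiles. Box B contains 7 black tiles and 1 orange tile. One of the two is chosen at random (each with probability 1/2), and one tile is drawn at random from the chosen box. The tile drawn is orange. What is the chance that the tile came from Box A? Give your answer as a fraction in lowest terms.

16/25

P(orange | Box A) = 2/9; P(orange | Box B) = 1/8.
P(orange) = 1/2·2/9 + 1/2·1/8 = 25/144.
By Bayes' rule, P(Box A | orange) = 1/9 / 25/144 = 16/25 ≈ 0.6400.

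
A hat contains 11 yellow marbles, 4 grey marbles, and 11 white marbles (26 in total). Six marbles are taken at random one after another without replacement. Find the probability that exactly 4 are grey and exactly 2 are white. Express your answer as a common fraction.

Unordered draws without replacement: count favorable combinations over C(26,6).
Favorable = C(11,0) · C(4,4) · C(11,2) = 55; total = C(26,6) = 230230.
P = 55/230230 = 1/4186 ≈ 0.0002.

1/4186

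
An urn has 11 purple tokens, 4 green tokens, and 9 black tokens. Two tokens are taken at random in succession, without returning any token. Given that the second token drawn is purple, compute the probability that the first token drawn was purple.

P(first=purple and the second token drawn is purple) = (11/24)·(10/23) = 55/276.
P(the second token drawn is purple) = Σ over first color = 55/276 + 11/138 + 33/184 = 11/24.
By Bayes, P(first=purple | the second token drawn is purple) = 55/276 / 11/24 = 10/23 ≈ 0.4348.

10/23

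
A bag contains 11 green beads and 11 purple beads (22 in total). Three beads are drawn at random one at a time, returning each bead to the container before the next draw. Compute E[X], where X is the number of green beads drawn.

3/2

By linearity of expectation, E[X] = Σ P(draw i is green); each independent draw has P(green) = 11/22.
E[X] = 3 · 11/22 = 3/2 ≈ 1.5000.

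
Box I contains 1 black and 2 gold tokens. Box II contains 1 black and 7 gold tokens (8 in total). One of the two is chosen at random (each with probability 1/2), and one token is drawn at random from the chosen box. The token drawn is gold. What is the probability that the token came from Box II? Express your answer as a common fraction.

P(gold | Box I) = 2/3; P(gold | Box II) = 7/8.
P(gold) = 1/2·2/3 + 1/2·7/8 = 37/48.
By Bayes' rule, P(Box II | gold) = 7/16 / 37/48 = 21/37 ≈ 0.5676.

21/37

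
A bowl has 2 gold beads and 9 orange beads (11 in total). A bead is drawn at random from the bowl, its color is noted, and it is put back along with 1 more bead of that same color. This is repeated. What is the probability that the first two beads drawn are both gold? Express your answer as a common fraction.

After a gold draw the bowl holds 3 gold out of 12.
P = (2/11)·(3/12) = 1/22 ≈ 0.0455.

1/22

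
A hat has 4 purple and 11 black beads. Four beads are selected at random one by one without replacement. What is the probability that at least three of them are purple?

Sum the hypergeometric tail for j = 3,…,4 purple beads.
Favorable = C(4,3)·C(11,1) + C(4,4)·C(11,0) = 45; total = C(15,4) = 1365.
P = 45/1365 = 3/91 ≈ 0.0330.

3/91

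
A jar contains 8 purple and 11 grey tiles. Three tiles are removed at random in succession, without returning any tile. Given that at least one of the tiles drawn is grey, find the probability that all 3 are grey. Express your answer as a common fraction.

15/83

P(all 3 grey) = C(11,3)/C(19,3) = 55/323; P(at least one grey) = 1 − C(8,3)/C(19,3) = 913/969.
Since 'all 3 grey' ⊆ 'at least one grey', P(all 3 | at least one) = 55/323 / 913/969 = 15/83 ≈ 0.1807.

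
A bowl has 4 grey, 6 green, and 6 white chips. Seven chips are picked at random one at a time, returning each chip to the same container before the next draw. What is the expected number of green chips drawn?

By linearity of expectation, E[X] = Σ P(draw i is green); each independent draw has P(green) = 6/16.
E[X] = 7 · 6/16 = 21/8 ≈ 2.6250.

21/8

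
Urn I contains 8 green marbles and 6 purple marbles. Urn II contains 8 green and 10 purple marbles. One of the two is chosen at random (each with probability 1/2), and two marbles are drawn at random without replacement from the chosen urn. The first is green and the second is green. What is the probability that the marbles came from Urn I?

153/244

P(E | Urn I) = 4/13; P(E | Urn II) = 28/153.
P(E) = 1/2·4/13 + 1/2·28/153 = 488/1989.
By Bayes' rule, P(Urn I | E) = 2/13 / 488/1989 = 153/244 ≈ 0.6270.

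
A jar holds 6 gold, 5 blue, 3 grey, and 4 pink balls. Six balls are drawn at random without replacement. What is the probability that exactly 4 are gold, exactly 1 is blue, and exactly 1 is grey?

75/6188

Unordered draws without replacement: count favorable combinations over C(18,6).
Favorable = C(6,4) · C(5,1) · C(3,1) · C(4,0) = 225; total = C(18,6) = 18564.
P = 225/18564 = 75/6188 ≈ 0.0121.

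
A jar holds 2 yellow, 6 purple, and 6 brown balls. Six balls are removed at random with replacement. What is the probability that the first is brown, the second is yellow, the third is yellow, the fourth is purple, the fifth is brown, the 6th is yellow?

27/117649

Multiply the conditional probability of each draw in order, with replacement (the composition resets each draw).
P = (6/14) · (2/14) · (2/14) · (6/14) · (6/14) · (2/14) = 27/117649 ≈ 0.0002.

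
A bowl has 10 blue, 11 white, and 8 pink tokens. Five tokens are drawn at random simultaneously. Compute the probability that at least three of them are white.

Sum the hypergeometric tail for j = 3,…,5 white tokens.
Favorable = C(11,3)·C(18,2) + C(11,4)·C(18,1) + C(11,5)·C(18,0) = 31647; total = C(29,5) = 118755.
P = 31647/118755 = 1507/5655 ≈ 0.2665.

1507/5655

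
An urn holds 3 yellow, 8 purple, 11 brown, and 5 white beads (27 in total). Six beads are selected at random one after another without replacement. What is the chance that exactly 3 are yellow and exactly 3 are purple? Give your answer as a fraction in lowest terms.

Unordered draws without replacement: count favorable combinations over C(27,6).
Favorable = C(3,3) · C(8,3) · C(11,0) · C(5,0) = 56; total = C(27,6) = 296010.
P = 56/296010 = 28/148005 ≈ 0.0002.

28/148005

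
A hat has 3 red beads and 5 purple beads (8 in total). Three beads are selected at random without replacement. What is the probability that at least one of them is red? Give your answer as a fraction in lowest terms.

Use the complement: P(at least one red) = 1 − P(no red).
P(none) = C(5,3)/C(8,3) = 10/56.
So P = 1 − 10/56 = 23/28 ≈ 0.8214.

23/28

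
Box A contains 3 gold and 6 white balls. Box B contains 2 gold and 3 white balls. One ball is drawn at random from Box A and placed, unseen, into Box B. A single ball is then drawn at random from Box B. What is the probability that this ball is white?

Condition on how many of the transferred balls are white (from Box A: 6 white of 9; then Box B has 6 total).
  0 white: C(6,0)C(3,1)/C(9,1) = 1/3; then P = 3/6
  1 white: C(6,1)C(3,0)/C(9,1) = 2/3; then P = 4/6
P(white from Box B) = 11/18 ≈ 0.6111.

11/18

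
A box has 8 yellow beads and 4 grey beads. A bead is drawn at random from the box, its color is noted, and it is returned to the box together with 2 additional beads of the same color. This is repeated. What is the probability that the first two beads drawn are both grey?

After a grey draw the box holds 6 grey out of 14.
P = (4/12)·(6/14) = 1/7 ≈ 0.1429.

1/7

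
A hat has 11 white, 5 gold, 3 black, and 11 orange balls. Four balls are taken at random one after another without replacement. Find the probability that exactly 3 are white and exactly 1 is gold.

Unordered draws without replacement: count favorable combinations over C(30,4).
Favorable = C(11,3) · C(5,1) · C(3,0) · C(11,0) = 825; total = C(30,4) = 27405.
P = 825/27405 = 55/1827 ≈ 0.0301.

55/1827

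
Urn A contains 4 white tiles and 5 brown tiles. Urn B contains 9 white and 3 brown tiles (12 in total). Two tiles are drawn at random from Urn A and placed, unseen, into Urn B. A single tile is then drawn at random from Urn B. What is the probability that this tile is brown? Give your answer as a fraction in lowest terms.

37/126

Condition on how many of the transferred tiles are brown (from Urn A: 5 brown of 9; then Urn B has 14 total).
  0 brown: C(5,0)C(4,2)/C(9,2) = 1/6; then P = 3/14
  1 brown: C(5,1)C(4,1)/C(9,2) = 5/9; then P = 4/14
  2 brown: C(5,2)C(4,0)/C(9,2) = 5/18; then P = 5/14
P(brown from Urn B) = 37/126 ≈ 0.2937.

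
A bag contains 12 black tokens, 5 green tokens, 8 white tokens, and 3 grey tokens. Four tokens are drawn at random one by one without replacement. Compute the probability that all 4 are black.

11/455

Unordered draws without replacement: count favorable combinations over C(28,4).
Favorable = C(12,4) · C(5,0) · C(8,0) · C(3,0) = 495; total = C(28,4) = 20475.
P = 495/20475 = 11/455 ≈ 0.0242.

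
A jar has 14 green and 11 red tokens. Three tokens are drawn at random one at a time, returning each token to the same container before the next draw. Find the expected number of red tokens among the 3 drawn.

33/25

By linearity of expectation, E[X] = Σ P(draw i is red); each independent draw has P(red) = 11/25.
E[X] = 3 · 11/25 = 33/25 ≈ 1.3200.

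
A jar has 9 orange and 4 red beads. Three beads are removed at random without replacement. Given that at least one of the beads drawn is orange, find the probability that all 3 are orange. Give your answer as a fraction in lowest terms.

P(all 3 orange) = C(9,3)/C(13,3) = 42/143; P(at least one orange) = 1 − C(4,3)/C(13,3) = 141/143.
Since 'all 3 orange' ⊆ 'at least one orange', P(all 3 | at least one) = 42/143 / 141/143 = 14/47 ≈ 0.2979.

14/47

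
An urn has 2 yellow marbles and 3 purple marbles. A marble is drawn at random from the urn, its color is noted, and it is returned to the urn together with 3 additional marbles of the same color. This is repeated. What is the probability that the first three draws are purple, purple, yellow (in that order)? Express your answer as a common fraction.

9/110

Track the composition after each reinforcement of +3.
P = (3/5) · (6/8) · (2/11) = 9/110 ≈ 0.0818.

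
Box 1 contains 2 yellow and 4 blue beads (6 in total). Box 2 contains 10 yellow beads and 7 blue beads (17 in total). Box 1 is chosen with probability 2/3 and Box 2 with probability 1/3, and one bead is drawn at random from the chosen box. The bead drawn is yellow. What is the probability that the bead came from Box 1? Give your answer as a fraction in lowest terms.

P(yellow | Box 1) = 1/3; P(yellow | Box 2) = 10/17.
P(yellow) = 2/3·1/3 + 1/3·10/17 = 64/153.
By Bayes' rule, P(Box 1 | yellow) = 2/9 / 64/153 = 17/32 ≈ 0.5312.

17/32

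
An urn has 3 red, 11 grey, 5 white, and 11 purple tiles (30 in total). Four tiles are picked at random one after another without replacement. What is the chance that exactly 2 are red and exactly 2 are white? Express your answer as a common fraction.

Unordered draws without replacement: count favorable combinations over C(30,4).
Favorable = C(3,2) · C(11,0) · C(5,2) · C(11,0) = 30; total = C(30,4) = 27405.
P = 30/27405 = 2/1827 ≈ 0.0011.

2/1827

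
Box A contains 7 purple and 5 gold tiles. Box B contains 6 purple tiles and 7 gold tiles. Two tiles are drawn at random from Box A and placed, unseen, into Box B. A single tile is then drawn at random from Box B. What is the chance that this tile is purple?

Condition on how many of the transferred tiles are purple (from Box A: 7 purple of 12; then Box B has 15 total).
  0 purple: C(7,0)C(5,2)/C(12,2) = 5/33; then P = 6/15
  1 purple: C(7,1)C(5,1)/C(12,2) = 35/66; then P = 7/15
  2 purple: C(7,2)C(5,0)/C(12,2) = 7/22; then P = 8/15
P(purple from Box B) = 43/90 ≈ 0.4778.

43/90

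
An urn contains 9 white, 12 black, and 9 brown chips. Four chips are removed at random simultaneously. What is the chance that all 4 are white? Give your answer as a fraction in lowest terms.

Unordered draws without replacement: count favorable combinations over C(30,4).
Favorable = C(9,4) · C(12,0) · C(9,0) = 126; total = C(30,4) = 27405.
P = 126/27405 = 2/435 ≈ 0.0046.

2/435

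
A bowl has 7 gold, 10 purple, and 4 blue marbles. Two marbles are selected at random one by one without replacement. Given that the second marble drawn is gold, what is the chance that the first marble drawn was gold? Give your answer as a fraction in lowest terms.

P(first=gold and the second marble drawn is gold) = (7/21)·(6/20) = 1/10.
P(the second marble drawn is gold) = Σ over first color = 1/10 + 1/6 + 1/15 = 1/3.
By Bayes, P(first=gold | the second marble drawn is gold) = 1/10 / 1/3 = 3/10 ≈ 0.3000.

3/10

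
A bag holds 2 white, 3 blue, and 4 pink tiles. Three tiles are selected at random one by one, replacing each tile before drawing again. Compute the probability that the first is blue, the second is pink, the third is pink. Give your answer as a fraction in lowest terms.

Multiply the conditional probability of each draw in order, with replacement (the composition resets each draw).
P = (3/9) · (4/9) · (4/9) = 16/243 ≈ 0.0658.

16/243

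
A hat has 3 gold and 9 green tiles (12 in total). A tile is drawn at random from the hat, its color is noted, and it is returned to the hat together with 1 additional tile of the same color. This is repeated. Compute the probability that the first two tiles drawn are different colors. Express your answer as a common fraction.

9/26

Either green then gold, or gold then green; after the first draw the total is 13.
P = (9/12)·(3/13) + (3/12)·(9/13) = 9/26 ≈ 0.3462.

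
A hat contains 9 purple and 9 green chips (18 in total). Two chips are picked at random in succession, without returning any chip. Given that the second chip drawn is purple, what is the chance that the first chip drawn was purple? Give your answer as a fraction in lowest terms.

8/17

P(first=purple and the second chip drawn is purple) = (9/18)·(8/17) = 4/17.
P(the second chip drawn is purple) = Σ over first color = 4/17 + 9/34 = 1/2.
By Bayes, P(first=purple | the second chip drawn is purple) = 4/17 / 1/2 = 8/17 ≈ 0.4706.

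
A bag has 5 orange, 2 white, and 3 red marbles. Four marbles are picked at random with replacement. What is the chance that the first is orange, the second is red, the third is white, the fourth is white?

3/500

Multiply the conditional probability of each draw in order, with replacement (the composition resets each draw).
P = (5/10) · (3/10) · (2/10) · (2/10) = 3/500 ≈ 0.0060.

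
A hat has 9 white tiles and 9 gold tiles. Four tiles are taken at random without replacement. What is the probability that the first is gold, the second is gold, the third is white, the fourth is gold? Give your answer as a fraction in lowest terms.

Multiply the conditional probability of each draw in order, without replacement, so each draw removes one from its color and from the total.
P = (9/18) · (8/17) · (9/16) · (7/15) = 21/340 ≈ 0.0618.

21/340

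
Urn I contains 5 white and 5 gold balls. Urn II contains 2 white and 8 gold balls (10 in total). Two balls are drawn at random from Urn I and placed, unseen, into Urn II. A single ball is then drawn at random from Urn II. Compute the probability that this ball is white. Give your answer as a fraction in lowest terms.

Condition on how many of the transferred balls are white (from Urn I: 5 white of 10; then Urn II has 12 total).
  0 white: C(5,0)C(5,2)/C(10,2) = 2/9; then P = 2/12
  1 white: C(5,1)C(5,1)/C(10,2) = 5/9; then P = 3/12
  2 white: C(5,2)C(5,0)/C(10,2) = 2/9; then P = 4/12
P(white from Urn II) = 1/4 ≈ 0.2500.

1/4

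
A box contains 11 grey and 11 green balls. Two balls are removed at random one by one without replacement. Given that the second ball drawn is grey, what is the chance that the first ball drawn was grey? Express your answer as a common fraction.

P(first=grey and the second ball drawn is grey) = (11/22)·(10/21) = 5/21.
P(the second ball drawn is grey) = Σ over first color = 5/21 + 11/42 = 1/2.
By Bayes, P(first=grey | the second ball drawn is grey) = 5/21 / 1/2 = 10/21 ≈ 0.4762.

10/21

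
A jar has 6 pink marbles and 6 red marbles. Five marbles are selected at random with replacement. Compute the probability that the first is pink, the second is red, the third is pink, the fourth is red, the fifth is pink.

1/32

Multiply the conditional probability of each draw in order, with replacement (the composition resets each draw).
P = (6/12) · (6/12) · (6/12) · (6/12) · (6/12) = 1/32 ≈ 0.0312.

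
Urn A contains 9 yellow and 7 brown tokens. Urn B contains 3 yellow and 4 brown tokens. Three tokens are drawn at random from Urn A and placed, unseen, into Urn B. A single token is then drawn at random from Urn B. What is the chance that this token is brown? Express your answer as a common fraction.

17/32

Condition on how many of the transferred tokens are brown (from Urn A: 7 brown of 16; then Urn B has 10 total).
  0 brown: C(7,0)C(9,3)/C(16,3) = 3/20; then P = 4/10
  1 brown: C(7,1)C(9,2)/C(16,3) = 9/20; then P = 5/10
  2 brown: C(7,2)C(9,1)/C(16,3) = 27/80; then P = 6/10
  3 brown: C(7,3)C(9,0)/C(16,3) = 1/16; then P = 7/10
P(brown from Urn B) = 17/32 ≈ 0.5312.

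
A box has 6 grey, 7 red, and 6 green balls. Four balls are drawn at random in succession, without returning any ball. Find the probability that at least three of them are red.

455/3876

Sum the hypergeometric tail for j = 3,…,4 red balls.
Favorable = C(7,3)·C(12,1) + C(7,4)·C(12,0) = 455; total = C(19,4) = 3876.
P = 455/3876 = 455/3876 ≈ 0.1174.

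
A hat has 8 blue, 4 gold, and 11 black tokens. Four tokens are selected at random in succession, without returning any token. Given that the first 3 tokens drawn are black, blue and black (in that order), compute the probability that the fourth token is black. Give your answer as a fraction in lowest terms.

After removing 1 blue, 2 black, the hat has 9 black out of 20 remaining.
P(fourth is black | given) = 9/20 ≈ 0.4500.

9/20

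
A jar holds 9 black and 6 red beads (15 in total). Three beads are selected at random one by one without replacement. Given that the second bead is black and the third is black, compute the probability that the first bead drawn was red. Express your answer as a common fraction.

6/13

P(first=red and the second bead is black and the third is black) = (6/15)·(9/14)·(8/13) = 72/455.
P(E) = Σ over first color = 12/65 + 72/455 = 12/35.
By Bayes, P(first=red | E) = 72/455 / 12/35 = 6/13 ≈ 0.4615.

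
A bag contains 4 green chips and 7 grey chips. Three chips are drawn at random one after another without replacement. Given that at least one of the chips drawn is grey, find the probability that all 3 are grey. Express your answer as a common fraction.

5/23

P(all 3 grey) = C(7,3)/C(11,3) = 7/33; P(at least one grey) = 1 − C(4,3)/C(11,3) = 161/165.
Since 'all 3 grey' ⊆ 'at least one grey', P(all 3 | at least one) = 7/33 / 161/165 = 5/23 ≈ 0.2174.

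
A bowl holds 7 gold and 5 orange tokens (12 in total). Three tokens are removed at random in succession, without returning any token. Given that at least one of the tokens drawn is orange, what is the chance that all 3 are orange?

2/37

P(all 3 orange) = C(5,3)/C(12,3) = 1/22; P(at least one orange) = 1 − C(7,3)/C(12,3) = 37/44.
Since 'all 3 orange' ⊆ 'at least one orange', P(all 3 | at least one) = 1/22 / 37/44 = 2/37 ≈ 0.0541.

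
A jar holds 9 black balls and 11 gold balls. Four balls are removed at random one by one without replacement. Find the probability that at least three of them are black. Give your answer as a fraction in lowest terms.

Sum the hypergeometric tail for j = 3,…,4 black balls.
Favorable = C(9,3)·C(11,1) + C(9,4)·C(11,0) = 1050; total = C(20,4) = 4845.
P = 1050/4845 = 70/323 ≈ 0.2167.

70/323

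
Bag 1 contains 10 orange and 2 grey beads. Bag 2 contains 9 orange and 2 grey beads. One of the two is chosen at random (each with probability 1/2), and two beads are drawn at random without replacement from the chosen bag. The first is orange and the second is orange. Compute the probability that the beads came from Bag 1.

P(E | Bag 1) = 15/22; P(E | Bag 2) = 36/55.
P(E) = 1/2·15/22 + 1/2·36/55 = 147/220.
By Bayes' rule, P(Bag 1 | E) = 15/44 / 147/220 = 25/49 ≈ 0.5102.

25/49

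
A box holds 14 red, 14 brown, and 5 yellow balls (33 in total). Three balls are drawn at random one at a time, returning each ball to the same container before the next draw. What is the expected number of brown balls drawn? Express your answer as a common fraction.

14/11

By linearity of expectation, E[X] = Σ P(draw i is brown); each independent draw has P(brown) = 14/33.
E[X] = 3 · 14/33 = 14/11 ≈ 1.2727.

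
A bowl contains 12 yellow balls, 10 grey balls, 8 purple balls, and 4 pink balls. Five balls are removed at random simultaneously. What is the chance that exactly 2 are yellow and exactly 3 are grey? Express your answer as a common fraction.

15/527

Unordered draws without replacement: count favorable combinations over C(34,5).
Favorable = C(12,2) · C(10,3) · C(8,0) · C(4,0) = 7920; total = C(34,5) = 278256.
P = 7920/278256 = 15/527 ≈ 0.0285.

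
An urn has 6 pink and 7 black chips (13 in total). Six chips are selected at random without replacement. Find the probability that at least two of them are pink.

Sum the hypergeometric tail for j = 2,…,6 pink chips.
Favorable = C(6,2)·C(7,4) + C(6,3)·C(7,3) + C(6,4)·C(7,2) + C(6,5)·C(7,1) + C(6,6)·C(7,0) = 1583; total = C(13,6) = 1716.
P = 1583/1716 = 1583/1716 ≈ 0.9225.

1583/1716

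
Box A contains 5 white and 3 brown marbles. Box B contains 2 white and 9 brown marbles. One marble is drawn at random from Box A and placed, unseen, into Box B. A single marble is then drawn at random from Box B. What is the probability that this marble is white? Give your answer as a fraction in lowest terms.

Condition on how many of the transferred marbles are white (from Box A: 5 white of 8; then Box B has 12 total).
  0 white: C(5,0)C(3,1)/C(8,1) = 3/8; then P = 2/12
  1 white: C(5,1)C(3,0)/C(8,1) = 5/8; then P = 3/12
P(white from Box B) = 7/32 ≈ 0.2188.

7/32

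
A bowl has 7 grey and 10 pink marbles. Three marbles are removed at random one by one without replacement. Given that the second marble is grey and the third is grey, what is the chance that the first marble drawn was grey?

P(first=grey and the second marble is grey and the third is grey) = (7/17)·(6/16)·(5/15) = 7/136.
P(E) = Σ over first color = 7/136 + 7/68 = 21/136.
By Bayes, P(first=grey | E) = 7/136 / 21/136 = 1/3 ≈ 0.3333.

1/3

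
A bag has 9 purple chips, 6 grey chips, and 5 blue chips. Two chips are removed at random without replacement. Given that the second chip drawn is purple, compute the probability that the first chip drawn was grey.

P(first=grey and the second chip drawn is purple) = (6/20)·(9/19) = 27/190.
P(the second chip drawn is purple) = Σ over first color = 18/95 + 27/190 + 9/76 = 9/20.
By Bayes, P(first=grey | the second chip drawn is purple) = 27/190 / 9/20 = 6/19 ≈ 0.3158.

6/19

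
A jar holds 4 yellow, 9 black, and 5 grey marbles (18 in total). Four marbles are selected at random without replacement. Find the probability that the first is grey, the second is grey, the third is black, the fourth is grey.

Multiply the conditional probability of each draw in order, without replacement, so each draw removes one from its color and from the total.
P = (5/18) · (4/17) · (9/16) · (3/15) = 1/136 ≈ 0.0074.

1/136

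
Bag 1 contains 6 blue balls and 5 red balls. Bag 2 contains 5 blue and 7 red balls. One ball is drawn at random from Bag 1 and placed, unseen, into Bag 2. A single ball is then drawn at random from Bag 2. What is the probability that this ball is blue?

61/143

Condition on how many of the transferred balls are blue (from Bag 1: 6 blue of 11; then Bag 2 has 13 total).
  0 blue: C(6,0)C(5,1)/C(11,1) = 5/11; then P = 5/13
  1 blue: C(6,1)C(5,0)/C(11,1) = 6/11; then P = 6/13
P(blue from Bag 2) = 61/143 ≈ 0.4266.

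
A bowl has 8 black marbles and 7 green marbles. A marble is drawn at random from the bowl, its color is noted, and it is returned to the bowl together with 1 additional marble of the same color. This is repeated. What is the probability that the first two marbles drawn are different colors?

7/15

Either green then black, or black then green; after the first draw the total is 16.
P = (7/15)·(8/16) + (8/15)·(7/16) = 7/15 ≈ 0.4667.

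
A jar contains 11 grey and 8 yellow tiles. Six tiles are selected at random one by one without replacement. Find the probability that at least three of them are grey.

539/646

Sum the hypergeometric tail for j = 3,…,6 grey tiles.
Favorable = C(11,3)·C(8,3) + C(11,4)·C(8,2) + C(11,5)·C(8,1) + C(11,6)·C(8,0) = 22638; total = C(19,6) = 27132.
P = 22638/27132 = 539/646 ≈ 0.8344.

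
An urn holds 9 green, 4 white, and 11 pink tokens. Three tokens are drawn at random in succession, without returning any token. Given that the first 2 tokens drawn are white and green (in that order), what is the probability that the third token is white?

3/22

After removing 1 green, 1 white, the urn has 3 white out of 22 remaining.
P(third is white | given) = 3/22 ≈ 0.1364.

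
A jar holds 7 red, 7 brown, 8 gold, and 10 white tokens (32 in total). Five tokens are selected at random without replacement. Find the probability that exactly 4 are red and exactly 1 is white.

Unordered draws without replacement: count favorable combinations over C(32,5).
Favorable = C(7,4) · C(7,0) · C(8,0) · C(10,1) = 350; total = C(32,5) = 201376.
P = 350/201376 = 25/14384 ≈ 0.0017.

25/14384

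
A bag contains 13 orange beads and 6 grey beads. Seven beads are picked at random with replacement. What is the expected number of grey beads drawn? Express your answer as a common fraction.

By linearity of expectation, E[X] = Σ P(draw i is grey); each independent draw has P(grey) = 6/19.
E[X] = 7 · 6/19 = 42/19 ≈ 2.2105.

42/19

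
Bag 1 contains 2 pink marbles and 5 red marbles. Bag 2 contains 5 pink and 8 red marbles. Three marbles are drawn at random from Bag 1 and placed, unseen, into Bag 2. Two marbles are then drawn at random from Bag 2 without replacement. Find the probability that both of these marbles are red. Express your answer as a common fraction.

163/420

Condition on how many of the transferred marbles are red (from Bag 1: 5 red of 7; then Bag 2 has 16 total).
  1 red: C(5,1)C(2,2)/C(7,3) = 1/7; then P = C(9,2)/C(16,2) = 3/10
  2 red: C(5,2)C(2,1)/C(7,3) = 4/7; then P = C(10,2)/C(16,2) = 3/8
  3 red: C(5,3)C(2,0)/C(7,3) = 2/7; then P = C(11,2)/C(16,2) = 11/24
P(both red) = 163/420 ≈ 0.3881.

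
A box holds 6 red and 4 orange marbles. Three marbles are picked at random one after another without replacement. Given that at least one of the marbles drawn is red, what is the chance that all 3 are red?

5/29

P(all 3 red) = C(6,3)/C(10,3) = 1/6; P(at least one red) = 1 − C(4,3)/C(10,3) = 29/30.
Since 'all 3 red' ⊆ 'at least one red', P(all 3 | at least one) = 1/6 / 29/30 = 5/29 ≈ 0.1724.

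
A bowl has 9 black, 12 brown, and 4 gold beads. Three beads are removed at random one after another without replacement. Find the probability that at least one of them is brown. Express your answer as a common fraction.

1007/1150

Use the complement: P(at least one brown) = 1 − P(no brown).
P(none) = C(13,3)/C(25,3) = 286/2300.
So P = 1 − 286/2300 = 1007/1150 ≈ 0.8757.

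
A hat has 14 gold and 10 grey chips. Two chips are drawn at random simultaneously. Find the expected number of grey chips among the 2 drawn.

By linearity of expectation, E[X] = Σ P(draw i is grey); by symmetry each draw (even without replacement) has P(grey) = 10/24.
E[X] = 2 · 10/24 = 5/6 ≈ 0.8333.

5/6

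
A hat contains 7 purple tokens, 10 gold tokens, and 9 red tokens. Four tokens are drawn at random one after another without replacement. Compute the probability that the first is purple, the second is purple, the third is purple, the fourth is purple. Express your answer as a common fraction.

Multiply the conditional probability of each draw in order, without replacement, so each draw removes one from its color and from the total.
P = (7/26) · (6/25) · (5/24) · (4/23) = 7/2990 ≈ 0.0023.

7/2990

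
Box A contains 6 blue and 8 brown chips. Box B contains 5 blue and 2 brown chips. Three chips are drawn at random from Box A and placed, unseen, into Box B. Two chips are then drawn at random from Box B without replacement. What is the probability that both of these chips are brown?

Condition on how many of the transferred chips are brown (from Box A: 8 brown of 14; then Box B has 10 total).
  0 brown: C(8,0)C(6,3)/C(14,3) = 5/91; then P = C(2,2)/C(10,2) = 1/45
  1 brown: C(8,1)C(6,2)/C(14,3) = 30/91; then P = C(3,2)/C(10,2) = 1/15
  2 brown: C(8,2)C(6,1)/C(14,3) = 6/13; then P = C(4,2)/C(10,2) = 2/15
  3 brown: C(8,3)C(6,0)/C(14,3) = 2/13; then P = C(5,2)/C(10,2) = 2/9
P(both brown) = 487/4095 ≈ 0.1189.

487/4095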